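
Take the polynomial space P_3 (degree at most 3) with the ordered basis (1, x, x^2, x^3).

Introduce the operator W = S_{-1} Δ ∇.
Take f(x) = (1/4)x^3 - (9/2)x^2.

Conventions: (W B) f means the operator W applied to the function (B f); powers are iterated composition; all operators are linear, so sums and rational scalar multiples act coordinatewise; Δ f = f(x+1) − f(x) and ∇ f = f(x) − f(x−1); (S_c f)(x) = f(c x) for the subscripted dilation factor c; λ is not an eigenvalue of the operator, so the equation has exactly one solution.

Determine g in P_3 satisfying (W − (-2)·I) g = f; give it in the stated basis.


write g with unknown coordinates in the stated basis and equate coefficients in (W − (-2)·I) g = f
solving from the highest basis element down gives g = (1/8)x^3 - (9/4)x^2 + (3/8)x + 9/4
check: W g = -(3/4)x - 9/2
so W g − (-2)·g = (1/4)x^3 - (9/2)x^2 = f ✓

g(x) = (1/8)x^3 - (9/4)x^2 + (3/8)x + 9/4


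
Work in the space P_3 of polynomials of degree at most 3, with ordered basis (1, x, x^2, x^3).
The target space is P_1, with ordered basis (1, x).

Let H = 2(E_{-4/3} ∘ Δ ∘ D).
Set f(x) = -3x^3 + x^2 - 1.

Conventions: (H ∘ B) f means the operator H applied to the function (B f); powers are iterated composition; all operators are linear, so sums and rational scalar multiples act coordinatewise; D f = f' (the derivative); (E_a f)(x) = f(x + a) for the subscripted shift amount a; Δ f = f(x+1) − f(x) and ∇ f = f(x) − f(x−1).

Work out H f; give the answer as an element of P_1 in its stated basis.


g(x) = -36x + 34

D f = -9x^2 + 2x
Δ D f = -18x - 7
E_{-4/3} Δ D f = -18x + 17
(2(E_{-4/3} ∘ Δ ∘ D)) f = -36x + 34


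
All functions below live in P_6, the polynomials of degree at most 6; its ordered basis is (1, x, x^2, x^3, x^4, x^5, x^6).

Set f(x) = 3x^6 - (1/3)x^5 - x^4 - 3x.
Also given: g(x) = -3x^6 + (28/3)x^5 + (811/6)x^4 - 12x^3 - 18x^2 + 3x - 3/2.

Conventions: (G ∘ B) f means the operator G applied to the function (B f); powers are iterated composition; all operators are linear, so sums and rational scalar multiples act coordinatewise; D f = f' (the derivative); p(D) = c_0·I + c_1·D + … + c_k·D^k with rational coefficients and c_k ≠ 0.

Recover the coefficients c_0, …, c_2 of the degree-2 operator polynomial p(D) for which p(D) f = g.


c_0 = -1, c_1 = 1/2, c_2 = 3/2

D^0 f = 3x^6 - (1/3)x^5 - x^4 - 3x
D^1 f = 18x^5 - (5/3)x^4 - 4x^3 - 3
D^2 f = 90x^4 - (20/3)x^3 - 12x^2
matching coefficients of g against c_0 f + c_1 Df + … from the top degree down determines the c_i
solution: c_0 = -1, c_1 = 1/2, c_2 = 3/2


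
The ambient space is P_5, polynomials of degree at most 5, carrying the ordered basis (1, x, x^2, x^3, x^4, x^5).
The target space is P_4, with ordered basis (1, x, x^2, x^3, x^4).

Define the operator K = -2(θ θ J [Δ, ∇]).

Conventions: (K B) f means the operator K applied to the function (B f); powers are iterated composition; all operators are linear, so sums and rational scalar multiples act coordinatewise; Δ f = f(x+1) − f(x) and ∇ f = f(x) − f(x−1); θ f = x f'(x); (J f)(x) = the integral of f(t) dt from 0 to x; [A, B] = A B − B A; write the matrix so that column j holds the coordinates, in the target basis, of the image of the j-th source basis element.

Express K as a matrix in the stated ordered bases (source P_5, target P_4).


image of 1: 0
image of x: 0
image of x^2: 0
image of x^3: 0
image of x^4: 0
image of x^5: 0
each image's coordinates form column j of the matrix

the matrix is [[0, 0, 0, 0, 0, 0]; [0, 0, 0, 0, 0, 0]; [0, 0, 0, 0, 0, 0]; [0, 0, 0, 0, 0, 0]; [0, 0, 0, 0, 0, 0]] (rows listed top to bottom)


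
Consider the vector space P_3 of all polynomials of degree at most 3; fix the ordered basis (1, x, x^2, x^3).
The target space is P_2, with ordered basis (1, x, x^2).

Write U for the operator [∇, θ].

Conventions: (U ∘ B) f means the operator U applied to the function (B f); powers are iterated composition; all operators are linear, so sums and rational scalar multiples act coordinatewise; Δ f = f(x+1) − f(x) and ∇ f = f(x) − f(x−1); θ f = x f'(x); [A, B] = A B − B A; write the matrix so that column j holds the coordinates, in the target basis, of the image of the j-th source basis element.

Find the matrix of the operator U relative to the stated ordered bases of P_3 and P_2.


image of 1: 0
image of x: 1
image of x^2: 2x - 2
image of x^3: 3x^2 - 6x + 3
each image's coordinates form column j of the matrix

the matrix is [[0, 1, -2, 3]; [0, 0, 2, -6]; [0, 0, 0, 3]] (rows listed top to bottom)


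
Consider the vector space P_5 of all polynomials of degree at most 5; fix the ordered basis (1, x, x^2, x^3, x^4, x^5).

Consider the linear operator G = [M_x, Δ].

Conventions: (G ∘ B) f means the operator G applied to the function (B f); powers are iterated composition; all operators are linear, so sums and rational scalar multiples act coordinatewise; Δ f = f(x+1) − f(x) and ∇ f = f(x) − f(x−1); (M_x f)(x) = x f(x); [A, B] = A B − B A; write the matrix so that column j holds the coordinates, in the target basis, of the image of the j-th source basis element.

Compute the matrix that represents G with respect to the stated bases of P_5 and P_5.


the matrix is [[-1, -1, -1, -1, -1, -1]; [0, -1, -2, -3, -4, -5]; [0, 0, -1, -3, -6, -10]; [0, 0, 0, -1, -4, -10]; [0, 0, 0, 0, -1, -5]; [0, 0, 0, 0, 0, -1]] (rows listed top to bottom)

image of 1: -1
image of x: -x - 1
image of x^2: -x^2 - 2x - 1
image of x^3: -x^3 - 3x^2 - 3x - 1
image of x^4: -x^4 - 4x^3 - 6x^2 - 4x - 1
image of x^5: -x^5 - 5x^4 - 10x^3 - 10x^2 - 5x - 1
each image's coordinates form column j of the matrix


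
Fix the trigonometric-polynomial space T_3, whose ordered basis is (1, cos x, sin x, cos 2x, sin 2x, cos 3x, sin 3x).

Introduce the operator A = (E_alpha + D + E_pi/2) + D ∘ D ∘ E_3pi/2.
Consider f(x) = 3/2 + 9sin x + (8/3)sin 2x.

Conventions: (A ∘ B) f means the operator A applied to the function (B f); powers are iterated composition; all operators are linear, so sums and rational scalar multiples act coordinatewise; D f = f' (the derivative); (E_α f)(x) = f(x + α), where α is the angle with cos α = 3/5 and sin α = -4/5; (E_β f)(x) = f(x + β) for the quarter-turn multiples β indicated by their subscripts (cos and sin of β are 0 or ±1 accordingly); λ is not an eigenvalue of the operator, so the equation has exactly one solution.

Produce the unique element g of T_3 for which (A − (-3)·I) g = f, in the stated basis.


the image equals g(x) = 3/10 - (99/89)cos x + (162/89)sin x - (16/195)cos 2x + (88/195)sin 2x

write g with unknown coordinates in the stated basis and equate coefficients in (A − (-3)·I) g = f
solving from the highest basis element down gives g = 3/10 - (99/89)cos x + (162/89)sin x - (16/195)cos 2x + (88/195)sin 2x
check: A g = 3/5 + (297/89)cos x + (315/89)sin x + (16/65)cos 2x + (256/195)sin 2x
so A g − (-3)·g = 3/2 + 9sin x + (8/3)sin 2x = f ✓


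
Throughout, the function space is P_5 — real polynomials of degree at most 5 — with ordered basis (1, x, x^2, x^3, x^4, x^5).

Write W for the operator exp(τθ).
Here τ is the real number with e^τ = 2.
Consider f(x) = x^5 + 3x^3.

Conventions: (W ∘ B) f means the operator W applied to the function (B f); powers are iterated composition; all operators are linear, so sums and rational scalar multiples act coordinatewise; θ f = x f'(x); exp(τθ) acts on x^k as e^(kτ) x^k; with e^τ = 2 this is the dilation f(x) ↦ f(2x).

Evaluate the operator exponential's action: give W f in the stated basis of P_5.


g(x) = 32x^5 + 24x^3

exp(τθ) x^k = e^(kτ) x^k; with e^τ = 2 this sends x^k to 2^k x^k
x^3 ↦ 8 x^3
x^5 ↦ 32 x^5
applying this coordinatewise to f: exp(τθ) f = 32x^5 + 24x^3


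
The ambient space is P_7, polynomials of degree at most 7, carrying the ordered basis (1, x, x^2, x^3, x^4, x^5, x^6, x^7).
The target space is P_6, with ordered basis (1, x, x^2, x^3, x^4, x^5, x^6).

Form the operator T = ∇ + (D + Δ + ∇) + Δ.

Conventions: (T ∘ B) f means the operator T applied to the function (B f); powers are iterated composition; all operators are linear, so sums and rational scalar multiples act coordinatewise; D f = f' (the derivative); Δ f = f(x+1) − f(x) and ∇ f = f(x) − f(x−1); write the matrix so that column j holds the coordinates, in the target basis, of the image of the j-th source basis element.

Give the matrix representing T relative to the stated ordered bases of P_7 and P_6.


the matrix is [[0, 5, 0, 4, 0, 4, 0, 4]; [0, 0, 10, 0, 16, 0, 24, 0]; [0, 0, 0, 15, 0, 40, 0, 84]; [0, 0, 0, 0, 20, 0, 80, 0]; [0, 0, 0, 0, 0, 25, 0, 140]; [0, 0, 0, 0, 0, 0, 30, 0]; [0, 0, 0, 0, 0, 0, 0, 35]] (rows listed top to bottom)

image of 1: 0
image of x: 5
image of x^2: 10x
image of x^3: 15x^2 + 4
image of x^4: 20x^3 + 16x
image of x^5: 25x^4 + 40x^2 + 4
image of x^6: 30x^5 + 80x^3 + 24x
image of x^7: 35x^6 + 140x^4 + 84x^2 + 4
each image's coordinates form column j of the matrix


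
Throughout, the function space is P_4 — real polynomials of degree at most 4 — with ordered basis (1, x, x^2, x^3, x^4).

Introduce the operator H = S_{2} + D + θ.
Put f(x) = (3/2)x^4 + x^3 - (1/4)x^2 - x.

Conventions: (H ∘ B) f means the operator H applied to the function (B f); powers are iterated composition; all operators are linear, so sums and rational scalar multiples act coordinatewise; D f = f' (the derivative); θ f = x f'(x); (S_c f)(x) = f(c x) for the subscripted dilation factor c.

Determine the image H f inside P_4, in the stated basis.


the result is g(x) = 30x^4 + 17x^3 + (3/2)x^2 - (7/2)x - 1

S_{2} f = 24x^4 + 8x^3 - x^2 - 2x
D f = 6x^3 + 3x^2 - (1/2)x - 1
θ f = 6x^4 + 3x^3 - (1/2)x^2 - x
(S_{2} + D + θ) f = 30x^4 + 17x^3 + (3/2)x^2 - (7/2)x - 1


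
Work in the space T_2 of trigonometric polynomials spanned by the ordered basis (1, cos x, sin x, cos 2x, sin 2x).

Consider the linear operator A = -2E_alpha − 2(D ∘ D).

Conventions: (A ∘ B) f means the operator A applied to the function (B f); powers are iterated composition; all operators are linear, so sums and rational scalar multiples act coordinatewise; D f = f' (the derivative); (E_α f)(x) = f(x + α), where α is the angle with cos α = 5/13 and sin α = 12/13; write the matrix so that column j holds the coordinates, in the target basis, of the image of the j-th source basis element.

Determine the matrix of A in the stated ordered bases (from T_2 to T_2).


image of 1: -2
image of cos x: (16/13)cos x + (24/13)sin x
image of sin x: -(24/13)cos x + (16/13)sin x
image of cos 2x: (1590/169)cos 2x + (240/169)sin 2x
image of sin 2x: -(240/169)cos 2x + (1590/169)sin 2x
each image's coordinates form column j of the matrix

the matrix is [[-2, 0, 0, 0, 0]; [0, 16/13, -24/13, 0, 0]; [0, 24/13, 16/13, 0, 0]; [0, 0, 0, 1590/169, -240/169]; [0, 0, 0, 240/169, 1590/169]] (rows listed top to bottom)


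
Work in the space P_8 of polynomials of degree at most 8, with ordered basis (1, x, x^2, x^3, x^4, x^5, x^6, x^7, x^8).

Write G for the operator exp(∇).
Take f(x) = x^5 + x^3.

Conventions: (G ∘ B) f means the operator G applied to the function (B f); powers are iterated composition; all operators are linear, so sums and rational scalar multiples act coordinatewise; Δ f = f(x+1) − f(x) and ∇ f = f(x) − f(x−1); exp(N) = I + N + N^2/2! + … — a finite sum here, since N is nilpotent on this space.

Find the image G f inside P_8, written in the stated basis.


the image equals g(x) = x^5 + 5x^4 + x^3 - 7x^2 + 5x + 1

order-1 term: 5x^4 - 10x^3 + 13x^2 - 8x + 2
order-2 term: 10x^3 - 30x^2 + 38x - 18
order-3 term: 10x^2 - 30x + 26
order-4 term: 5x - 10
order-5 term: 1
the series for exp(∇) f terminates at order 5
exp(∇) f = x^5 + 5x^4 + x^3 - 7x^2 + 5x + 1


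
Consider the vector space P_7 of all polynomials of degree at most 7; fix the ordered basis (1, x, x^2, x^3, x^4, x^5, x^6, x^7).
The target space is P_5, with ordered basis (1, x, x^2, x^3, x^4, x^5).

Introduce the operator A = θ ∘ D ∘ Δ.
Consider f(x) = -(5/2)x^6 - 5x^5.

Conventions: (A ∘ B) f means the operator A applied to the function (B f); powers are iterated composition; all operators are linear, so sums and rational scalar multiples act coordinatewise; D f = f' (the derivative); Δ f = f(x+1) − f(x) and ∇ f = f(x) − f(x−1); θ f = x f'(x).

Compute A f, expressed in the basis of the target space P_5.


Δ f = -15x^5 - (125/2)x^4 - 100x^3 - (175/2)x^2 - 40x - 15/2
D Δ f = -75x^4 - 250x^3 - 300x^2 - 175x - 40
θ D Δ f = -300x^4 - 750x^3 - 600x^2 - 175x

the image equals g(x) = -300x^4 - 750x^3 - 600x^2 - 175x


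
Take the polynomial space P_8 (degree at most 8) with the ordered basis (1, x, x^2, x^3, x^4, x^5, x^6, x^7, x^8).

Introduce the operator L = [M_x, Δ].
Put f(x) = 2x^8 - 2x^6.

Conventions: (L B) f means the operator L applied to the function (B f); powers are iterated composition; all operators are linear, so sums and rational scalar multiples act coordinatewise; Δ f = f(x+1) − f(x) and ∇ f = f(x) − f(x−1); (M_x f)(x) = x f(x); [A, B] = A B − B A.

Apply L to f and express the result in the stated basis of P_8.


the result is g(x) = -2x^8 - 16x^7 - 54x^6 - 100x^5 - 110x^4 - 72x^3 - 26x^2 - 4x

Δ f = 16x^7 + 56x^6 + 100x^5 + 110x^4 + 72x^3 + 26x^2 + 4x
M_x Δ f = 16x^8 + 56x^7 + 100x^6 + 110x^5 + 72x^4 + 26x^3 + 4x^2
M_x f = 2x^9 - 2x^7
Δ M_x f = 18x^8 + 72x^7 + 154x^6 + 210x^5 + 182x^4 + 98x^3 + 30x^2 + 4x
[M_x, Δ] f = -2x^8 - 16x^7 - 54x^6 - 100x^5 - 110x^4 - 72x^3 - 26x^2 - 4x


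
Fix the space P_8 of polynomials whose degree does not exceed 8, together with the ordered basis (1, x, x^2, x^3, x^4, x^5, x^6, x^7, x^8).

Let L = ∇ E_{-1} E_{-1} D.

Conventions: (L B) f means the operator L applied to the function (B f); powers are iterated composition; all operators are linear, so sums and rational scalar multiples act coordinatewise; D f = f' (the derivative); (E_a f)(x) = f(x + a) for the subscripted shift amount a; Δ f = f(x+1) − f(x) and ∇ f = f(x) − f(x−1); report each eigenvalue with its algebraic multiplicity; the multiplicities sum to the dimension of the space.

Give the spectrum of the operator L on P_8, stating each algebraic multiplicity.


image of 1: 0
image of x: 0
image of x^2: 2
image of x^3: 6x - 15
image of x^4: 12x^2 - 60x + 76
image of x^5: 20x^3 - 150x^2 + 380x - 325
image of x^6: 30x^4 - 300x^3 + 1140x^2 - 1950x + 1266
image of x^7: 42x^5 - 525x^4 + 2660x^3 - 6825x^2 + 8862x - 4655
image of x^8: 56x^6 - 840x^5 + 5320x^4 - 18200x^3 + 35448x^2 - 37240x + 16472
the matrix is upper triangular; its diagonal is (0, 0, 0, 0, 0, 0, 0, 0, 0)
for a triangular matrix the eigenvalues are the diagonal entries, with algebraic multiplicity their repetition count

λ = 0 (multiplicity 9)


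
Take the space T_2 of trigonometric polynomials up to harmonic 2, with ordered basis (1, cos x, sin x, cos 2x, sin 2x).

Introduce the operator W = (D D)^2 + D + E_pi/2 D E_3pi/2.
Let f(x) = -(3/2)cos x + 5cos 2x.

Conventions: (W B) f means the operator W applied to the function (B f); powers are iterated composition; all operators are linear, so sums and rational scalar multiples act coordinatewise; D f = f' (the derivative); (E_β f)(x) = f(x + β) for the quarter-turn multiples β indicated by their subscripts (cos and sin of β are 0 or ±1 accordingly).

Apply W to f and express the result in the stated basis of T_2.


D f = (3/2)sin x - 10sin 2x
D D f = (3/2)cos x - 20cos 2x
D (D D) f = -(3/2)sin x + 40sin 2x
D D (D D) f = -(3/2)cos x + 80cos 2x
D f = (3/2)sin x - 10sin 2x
E_3pi/2 f = -(3/2)sin x - 5cos 2x
D E_3pi/2 f = -(3/2)cos x + 10sin 2x
E_pi/2 D E_3pi/2 f = (3/2)sin x - 10sin 2x
((D D)^2 + D + E_pi/2 D E_3pi/2) f = -(3/2)cos x + 3sin x + 80cos 2x - 20sin 2x

the image equals g(x) = -(3/2)cos x + 3sin x + 80cos 2x - 20sin 2x


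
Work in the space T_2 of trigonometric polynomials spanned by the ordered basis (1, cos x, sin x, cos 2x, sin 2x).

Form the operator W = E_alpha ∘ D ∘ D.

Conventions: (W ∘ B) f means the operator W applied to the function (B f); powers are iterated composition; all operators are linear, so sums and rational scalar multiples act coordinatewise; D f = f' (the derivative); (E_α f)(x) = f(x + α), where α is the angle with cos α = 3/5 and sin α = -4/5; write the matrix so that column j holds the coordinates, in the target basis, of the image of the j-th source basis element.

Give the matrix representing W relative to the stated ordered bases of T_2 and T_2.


the matrix is [[0, 0, 0, 0, 0]; [0, -3/5, 4/5, 0, 0]; [0, -4/5, -3/5, 0, 0]; [0, 0, 0, 28/25, 96/25]; [0, 0, 0, -96/25, 28/25]] (rows listed top to bottom)

image of 1: 0
image of cos x: -(3/5)cos x - (4/5)sin x
image of sin x: (4/5)cos x - (3/5)sin x
image of cos 2x: (28/25)cos 2x - (96/25)sin 2x
image of sin 2x: (96/25)cos 2x + (28/25)sin 2x
each image's coordinates form column j of the matrix


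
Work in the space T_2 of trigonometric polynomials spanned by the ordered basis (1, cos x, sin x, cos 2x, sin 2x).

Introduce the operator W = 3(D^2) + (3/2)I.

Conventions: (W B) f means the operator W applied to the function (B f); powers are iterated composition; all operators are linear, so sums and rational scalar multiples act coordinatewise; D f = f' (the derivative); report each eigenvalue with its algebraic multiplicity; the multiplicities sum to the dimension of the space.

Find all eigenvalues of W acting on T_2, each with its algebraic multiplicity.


image of 1: 3/2
image of cos x: -(3/2)cos x
image of sin x: -(3/2)sin x
image of cos 2x: -(21/2)cos 2x
image of sin 2x: -(21/2)sin 2x
the matrix is diagonal; its diagonal is (3/2, -3/2, -3/2, -21/2, -21/2)
for a triangular matrix the eigenvalues are the diagonal entries, with algebraic multiplicity their repetition count

λ = -21/2 (multiplicity 2), λ = -3/2 (multiplicity 2), λ = 3/2 (multiplicity 1)


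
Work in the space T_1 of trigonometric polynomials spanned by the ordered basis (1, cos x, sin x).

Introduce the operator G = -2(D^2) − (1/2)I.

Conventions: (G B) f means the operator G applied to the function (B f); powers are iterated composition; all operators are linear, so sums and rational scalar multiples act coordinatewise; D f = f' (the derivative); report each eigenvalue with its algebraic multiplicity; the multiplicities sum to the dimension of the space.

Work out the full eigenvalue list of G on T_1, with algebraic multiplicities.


image of 1: -1/2
image of cos x: (3/2)cos x
image of sin x: (3/2)sin x
the matrix is diagonal; its diagonal is (-1/2, 3/2, 3/2)
for a triangular matrix the eigenvalues are the diagonal entries, with algebraic multiplicity their repetition count

λ = -1/2 (multiplicity 1), λ = 3/2 (multiplicity 2)


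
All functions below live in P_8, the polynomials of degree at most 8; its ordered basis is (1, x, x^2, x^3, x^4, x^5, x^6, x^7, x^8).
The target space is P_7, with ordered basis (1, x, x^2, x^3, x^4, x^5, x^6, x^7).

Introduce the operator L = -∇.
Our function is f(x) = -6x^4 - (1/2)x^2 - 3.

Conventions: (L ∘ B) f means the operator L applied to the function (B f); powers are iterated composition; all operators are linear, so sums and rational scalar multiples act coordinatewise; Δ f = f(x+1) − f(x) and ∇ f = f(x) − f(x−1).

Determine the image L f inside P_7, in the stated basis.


g(x) = 24x^3 - 36x^2 + 25x - 13/2

∇ f = -24x^3 + 36x^2 - 25x + 13/2
(-∇) f = 24x^3 - 36x^2 + 25x - 13/2


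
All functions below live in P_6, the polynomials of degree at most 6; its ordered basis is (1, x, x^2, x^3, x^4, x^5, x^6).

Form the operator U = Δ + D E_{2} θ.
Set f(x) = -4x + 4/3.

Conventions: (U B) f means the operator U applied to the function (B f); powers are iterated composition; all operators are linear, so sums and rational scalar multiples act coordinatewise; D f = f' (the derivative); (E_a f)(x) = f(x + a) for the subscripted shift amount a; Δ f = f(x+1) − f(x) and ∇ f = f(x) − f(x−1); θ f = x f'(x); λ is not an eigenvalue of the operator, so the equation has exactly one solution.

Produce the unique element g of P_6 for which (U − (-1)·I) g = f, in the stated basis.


write g with unknown coordinates in the stated basis and equate coefficients in (U − (-1)·I) g = f
solving from the highest basis element down gives g = -4x + 28/3
check: U g = -8
so U g − (-1)·g = -4x + 4/3 = f ✓

the image equals g(x) = -4x + 28/3


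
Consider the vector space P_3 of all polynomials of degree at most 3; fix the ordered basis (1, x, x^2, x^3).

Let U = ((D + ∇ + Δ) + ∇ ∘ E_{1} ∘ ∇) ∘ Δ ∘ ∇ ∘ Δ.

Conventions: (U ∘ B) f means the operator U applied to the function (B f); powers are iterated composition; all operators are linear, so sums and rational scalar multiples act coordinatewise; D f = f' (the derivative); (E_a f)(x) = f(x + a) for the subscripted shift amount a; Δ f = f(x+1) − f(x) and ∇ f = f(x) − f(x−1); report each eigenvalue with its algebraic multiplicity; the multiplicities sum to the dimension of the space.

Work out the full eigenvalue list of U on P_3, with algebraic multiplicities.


image of 1: 0
image of x: 0
image of x^2: 0
image of x^3: 0
the matrix is upper triangular; its diagonal is (0, 0, 0, 0)
for a triangular matrix the eigenvalues are the diagonal entries, with algebraic multiplicity their repetition count

λ = 0 (multiplicity 4)


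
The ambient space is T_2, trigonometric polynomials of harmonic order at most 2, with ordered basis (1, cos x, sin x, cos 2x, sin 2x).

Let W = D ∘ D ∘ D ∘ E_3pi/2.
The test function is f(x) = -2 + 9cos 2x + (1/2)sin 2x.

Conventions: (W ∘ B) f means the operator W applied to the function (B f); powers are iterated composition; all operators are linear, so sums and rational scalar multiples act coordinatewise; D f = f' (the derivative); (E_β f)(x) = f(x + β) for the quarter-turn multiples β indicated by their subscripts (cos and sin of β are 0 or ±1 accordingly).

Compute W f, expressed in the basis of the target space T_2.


E_3pi/2 f = -2 - 9cos 2x - (1/2)sin 2x
D E_3pi/2 f = -cos 2x + 18sin 2x
D D E_3pi/2 f = 36cos 2x + 2sin 2x
D (D ∘ D ∘ E_3pi/2) f = 4cos 2x - 72sin 2x

the result is g(x) = 4cos 2x - 72sin 2x


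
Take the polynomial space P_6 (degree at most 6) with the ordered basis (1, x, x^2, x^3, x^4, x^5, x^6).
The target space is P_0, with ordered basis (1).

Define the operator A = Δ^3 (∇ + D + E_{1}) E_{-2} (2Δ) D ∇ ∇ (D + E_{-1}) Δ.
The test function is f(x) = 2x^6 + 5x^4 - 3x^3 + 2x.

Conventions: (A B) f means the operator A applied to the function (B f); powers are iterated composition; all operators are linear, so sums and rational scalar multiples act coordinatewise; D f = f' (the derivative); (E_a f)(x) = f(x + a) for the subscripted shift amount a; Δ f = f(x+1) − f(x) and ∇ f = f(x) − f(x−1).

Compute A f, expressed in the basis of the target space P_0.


Δ f = 12x^5 + 30x^4 + 60x^3 + 51x^2 + 23x + 6
D Δ f = 60x^4 + 120x^3 + 180x^2 + 102x + 23
E_{-1} Δ f = 12x^5 - 30x^4 + 60x^3 - 69x^2 + 41x - 8
(D + E_{-1}) Δ f = 12x^5 + 30x^4 + 180x^3 + 111x^2 + 143x + 15
∇ (D + E_{-1}) Δ f = 60x^4 + 480x^2 - 258x + 194
∇ ∇ (D + E_{-1}) Δ f = 240x^3 - 360x^2 + 1200x - 798
D (∇ ∇) (D + E_{-1}) Δ f = 720x^2 - 720x + 1200
Δ (D ∇ ∇ (D + E_{-1})) Δ f = 1440x
(2Δ) (D ∇ ∇ (D + E_{-1})) Δ f = 2880x
E_{-2} (2Δ) (D ∇ ∇ (D + E_{-1})) Δ f = 2880x - 5760
∇ E_{-2} (2Δ) (D ∇ ∇ (D + E_{-1})) Δ f = 2880
D E_{-2} (2Δ) (D ∇ ∇ (D + E_{-1})) Δ f = 2880
E_{1} E_{-2} (2Δ) (D ∇ ∇ (D + E_{-1})) Δ f = 2880x - 2880
(∇ + D + E_{1}) E_{-2} (2Δ) (D ∇ ∇ (D + E_{-1})) Δ f = 2880x + 2880
Δ (∇ + D + E_{1}) E_{-2} (2Δ) (D ∇ ∇ (D + E_{-1})) Δ f = 2880
Δ Δ (∇ + D + E_{1}) E_{-2} (2Δ) (D ∇ ∇ (D + E_{-1})) Δ f = 0
Δ Δ Δ (∇ + D + E_{1}) E_{-2} (2Δ) (D ∇ ∇ (D + E_{-1})) Δ f = 0

the result is g(x) = 0


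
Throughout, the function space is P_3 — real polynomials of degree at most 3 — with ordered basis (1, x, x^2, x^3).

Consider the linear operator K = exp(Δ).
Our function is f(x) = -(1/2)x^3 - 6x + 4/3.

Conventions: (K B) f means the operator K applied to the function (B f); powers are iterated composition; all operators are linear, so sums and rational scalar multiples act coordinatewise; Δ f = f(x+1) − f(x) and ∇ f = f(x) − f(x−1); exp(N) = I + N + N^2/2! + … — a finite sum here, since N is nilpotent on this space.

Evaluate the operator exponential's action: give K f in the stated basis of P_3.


the result is g(x) = -(1/2)x^3 - (3/2)x^2 - 9x - 43/6

order-1 term: -(3/2)x^2 - (3/2)x - 13/2
order-2 term: -(3/2)x - 3/2
order-3 term: -1/2
the series for exp(Δ) f terminates at order 3
exp(Δ) f = -(1/2)x^3 - (3/2)x^2 - 9x - 43/6


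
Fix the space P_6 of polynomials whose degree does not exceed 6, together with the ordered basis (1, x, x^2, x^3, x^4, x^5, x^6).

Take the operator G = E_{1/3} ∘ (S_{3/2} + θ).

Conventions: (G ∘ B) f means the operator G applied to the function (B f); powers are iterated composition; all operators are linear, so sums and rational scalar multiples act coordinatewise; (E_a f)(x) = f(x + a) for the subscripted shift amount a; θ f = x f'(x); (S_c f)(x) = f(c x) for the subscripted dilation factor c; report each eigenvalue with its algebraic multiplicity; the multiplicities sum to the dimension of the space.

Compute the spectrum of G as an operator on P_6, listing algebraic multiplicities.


λ = 1 (multiplicity 1), λ = 5/2 (multiplicity 1), λ = 17/4 (multiplicity 1), λ = 51/8 (multiplicity 1), λ = 145/16 (multiplicity 1), λ = 403/32 (multiplicity 1), λ = 1113/64 (multiplicity 1)

image of 1: 1
image of x: (5/2)x + 5/6
image of x^2: (17/4)x^2 + (17/6)x + 17/36
image of x^3: (51/8)x^3 + (51/8)x^2 + (17/8)x + 17/72
image of x^4: (145/16)x^4 + (145/12)x^3 + (145/24)x^2 + (145/108)x + 145/1296
image of x^5: (403/32)x^5 + (2015/96)x^4 + (2015/144)x^3 + (2015/432)x^2 + (2015/2592)x + 403/7776
image of x^6: (1113/64)x^6 + (1113/32)x^5 + (1855/64)x^4 + (1855/144)x^3 + (1855/576)x^2 + (371/864)x + 371/15552
the matrix is upper triangular; its diagonal is (1, 5/2, 17/4, 51/8, 145/16, 403/32, 1113/64)
for a triangular matrix the eigenvalues are the diagonal entries, with algebraic multiplicity their repetition count


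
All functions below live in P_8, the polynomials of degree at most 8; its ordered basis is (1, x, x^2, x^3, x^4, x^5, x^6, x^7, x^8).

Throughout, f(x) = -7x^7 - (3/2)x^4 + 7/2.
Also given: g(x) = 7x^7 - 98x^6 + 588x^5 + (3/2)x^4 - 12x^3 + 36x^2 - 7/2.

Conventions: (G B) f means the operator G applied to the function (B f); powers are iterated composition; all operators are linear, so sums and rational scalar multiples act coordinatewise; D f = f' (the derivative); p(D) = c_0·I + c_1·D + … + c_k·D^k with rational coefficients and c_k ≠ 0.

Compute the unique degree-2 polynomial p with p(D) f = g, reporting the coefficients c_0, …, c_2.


D^0 f = -7x^7 - (3/2)x^4 + 7/2
D^1 f = -49x^6 - 6x^3
D^2 f = -294x^5 - 18x^2
matching coefficients of g against c_0 f + c_1 Df + … from the top degree down determines the c_i
solution: c_0 = -1, c_1 = 2, c_2 = -2

p(D) = -I + 2·D − 2·D^2, i.e. c_0 = -1, c_1 = 2, c_2 = -2


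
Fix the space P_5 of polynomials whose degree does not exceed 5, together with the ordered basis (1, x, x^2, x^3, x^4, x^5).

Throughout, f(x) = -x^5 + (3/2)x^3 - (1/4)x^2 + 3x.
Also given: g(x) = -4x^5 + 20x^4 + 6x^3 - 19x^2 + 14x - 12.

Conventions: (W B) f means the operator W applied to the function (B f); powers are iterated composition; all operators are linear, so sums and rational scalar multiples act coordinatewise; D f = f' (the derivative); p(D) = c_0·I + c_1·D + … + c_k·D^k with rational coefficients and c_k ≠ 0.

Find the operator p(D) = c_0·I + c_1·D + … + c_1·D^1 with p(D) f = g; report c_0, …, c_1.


D^0 f = -x^5 + (3/2)x^3 - (1/4)x^2 + 3x
D^1 f = -5x^4 + (9/2)x^2 - (1/2)x + 3
matching coefficients of g against c_0 f + c_1 Df + … from the top degree down determines the c_i
solution: c_0 = 4, c_1 = -4

p(D) = 4·I − 4·D, i.e. c_0 = 4, c_1 = -4


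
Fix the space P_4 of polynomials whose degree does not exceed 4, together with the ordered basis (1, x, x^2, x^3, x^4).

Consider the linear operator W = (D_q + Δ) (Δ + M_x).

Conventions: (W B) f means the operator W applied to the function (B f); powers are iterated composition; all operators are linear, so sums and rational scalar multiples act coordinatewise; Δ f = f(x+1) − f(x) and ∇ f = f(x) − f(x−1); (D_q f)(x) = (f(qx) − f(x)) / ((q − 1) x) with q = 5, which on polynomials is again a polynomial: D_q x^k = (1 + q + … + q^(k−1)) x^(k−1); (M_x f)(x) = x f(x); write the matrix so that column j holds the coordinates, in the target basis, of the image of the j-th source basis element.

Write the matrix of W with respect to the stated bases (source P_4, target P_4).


image of 1: 2
image of x: 8x + 1
image of x^2: 34x^2 + 3x + 5
image of x^3: 160x^3 + 6x^2 + 28x + 10
image of x^4: 786x^4 + 10x^3 + 146x^2 + 65x + 19
each image's coordinates form column j of the matrix

the matrix is [[2, 1, 5, 10, 19]; [0, 8, 3, 28, 65]; [0, 0, 34, 6, 146]; [0, 0, 0, 160, 10]; [0, 0, 0, 0, 786]] (rows listed top to bottom)


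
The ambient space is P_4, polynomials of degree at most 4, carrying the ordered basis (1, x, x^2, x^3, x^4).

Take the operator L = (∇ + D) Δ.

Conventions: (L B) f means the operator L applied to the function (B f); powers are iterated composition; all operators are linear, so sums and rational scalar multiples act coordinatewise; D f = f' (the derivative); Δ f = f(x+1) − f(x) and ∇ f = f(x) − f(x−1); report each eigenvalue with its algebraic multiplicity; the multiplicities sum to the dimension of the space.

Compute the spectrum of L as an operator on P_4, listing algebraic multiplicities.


λ = 0 (multiplicity 5)

image of 1: 0
image of x: 0
image of x^2: 4
image of x^3: 12x + 3
image of x^4: 24x^2 + 12x + 6
the matrix is upper triangular; its diagonal is (0, 0, 0, 0, 0)
for a triangular matrix the eigenvalues are the diagonal entries, with algebraic multiplicity their repetition count


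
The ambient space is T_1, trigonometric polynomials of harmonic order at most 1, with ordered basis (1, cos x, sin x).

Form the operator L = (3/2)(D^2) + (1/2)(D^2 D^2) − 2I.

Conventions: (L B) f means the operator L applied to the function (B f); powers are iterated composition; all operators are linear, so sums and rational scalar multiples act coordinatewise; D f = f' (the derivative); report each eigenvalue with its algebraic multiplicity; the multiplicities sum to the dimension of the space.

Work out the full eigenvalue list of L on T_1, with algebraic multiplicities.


image of 1: -2
image of cos x: -3cos x
image of sin x: -3sin x
the matrix is diagonal; its diagonal is (-2, -3, -3)
for a triangular matrix the eigenvalues are the diagonal entries, with algebraic multiplicity their repetition count

λ = -3 (multiplicity 2), λ = -2 (multiplicity 1)


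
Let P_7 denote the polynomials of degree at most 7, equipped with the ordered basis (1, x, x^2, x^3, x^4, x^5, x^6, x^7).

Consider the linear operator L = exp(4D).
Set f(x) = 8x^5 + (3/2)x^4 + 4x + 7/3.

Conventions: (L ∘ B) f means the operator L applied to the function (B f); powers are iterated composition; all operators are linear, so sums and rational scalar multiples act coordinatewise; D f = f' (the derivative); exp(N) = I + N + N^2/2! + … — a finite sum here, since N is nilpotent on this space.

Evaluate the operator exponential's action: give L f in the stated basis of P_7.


the image equals g(x) = 8x^5 + (323/2)x^4 + 1304x^3 + 5264x^2 + 10628x + 25783/3

order-1 term: 160x^4 + 24x^3 + 16
order-2 term: 1280x^3 + 144x^2
order-3 term: 5120x^2 + 384x
order-4 term: 10240x + 384
order-5 term: 8192
the series for exp(4D) f terminates at order 5
exp(4D) f = 8x^5 + (323/2)x^4 + 1304x^3 + 5264x^2 + 10628x + 25783/3


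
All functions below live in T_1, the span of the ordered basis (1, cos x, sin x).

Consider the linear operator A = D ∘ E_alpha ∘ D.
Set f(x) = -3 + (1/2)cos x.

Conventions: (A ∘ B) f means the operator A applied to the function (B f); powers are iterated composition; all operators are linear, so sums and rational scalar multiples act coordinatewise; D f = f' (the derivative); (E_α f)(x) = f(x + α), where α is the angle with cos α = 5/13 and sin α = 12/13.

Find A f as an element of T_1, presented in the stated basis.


D f = -(1/2)sin x
E_alpha D f = -(6/13)cos x - (5/26)sin x
D E_alpha D f = -(5/26)cos x + (6/13)sin x

the image equals g(x) = -(5/26)cos x + (6/13)sin x


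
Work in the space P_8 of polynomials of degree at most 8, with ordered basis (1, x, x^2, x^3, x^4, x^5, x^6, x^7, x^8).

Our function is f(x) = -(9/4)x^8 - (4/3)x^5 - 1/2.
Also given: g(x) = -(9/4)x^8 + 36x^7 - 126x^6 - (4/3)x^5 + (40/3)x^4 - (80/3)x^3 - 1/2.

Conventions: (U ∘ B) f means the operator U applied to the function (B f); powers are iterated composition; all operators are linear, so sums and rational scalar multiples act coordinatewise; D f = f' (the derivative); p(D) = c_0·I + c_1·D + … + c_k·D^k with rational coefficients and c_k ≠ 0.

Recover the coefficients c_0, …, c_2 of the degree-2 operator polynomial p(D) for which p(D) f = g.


D^0 f = -(9/4)x^8 - (4/3)x^5 - 1/2
D^1 f = -18x^7 - (20/3)x^4
D^2 f = -126x^6 - (80/3)x^3
matching coefficients of g against c_0 f + c_1 Df + … from the top degree down determines the c_i
solution: c_0 = 1, c_1 = -2, c_2 = 1

c_0 = 1, c_1 = -2, c_2 = 1


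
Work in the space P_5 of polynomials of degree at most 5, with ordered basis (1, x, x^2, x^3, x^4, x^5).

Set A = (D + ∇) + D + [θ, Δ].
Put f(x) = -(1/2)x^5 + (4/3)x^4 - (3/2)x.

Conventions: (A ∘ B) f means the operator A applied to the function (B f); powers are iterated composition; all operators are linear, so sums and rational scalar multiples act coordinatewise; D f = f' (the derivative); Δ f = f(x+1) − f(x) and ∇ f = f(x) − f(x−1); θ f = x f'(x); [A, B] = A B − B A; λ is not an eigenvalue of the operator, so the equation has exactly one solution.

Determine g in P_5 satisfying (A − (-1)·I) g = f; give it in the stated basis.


write g with unknown coordinates in the stated basis and equate coefficients in (A − (-1)·I) g = f
solving from the highest basis element down gives g = -(1/2)x^5 + (19/3)x^4 - (197/3)x^3 + 498x^2 - (7639/3)x + 6485
check: A g = -5x^4 + (197/3)x^3 - 498x^2 + (15269/6)x - 6485
so A g − (-1)·g = -(1/2)x^5 + (4/3)x^4 - (3/2)x = f ✓

the result is g(x) = -(1/2)x^5 + (19/3)x^4 - (197/3)x^3 + 498x^2 - (7639/3)x + 6485


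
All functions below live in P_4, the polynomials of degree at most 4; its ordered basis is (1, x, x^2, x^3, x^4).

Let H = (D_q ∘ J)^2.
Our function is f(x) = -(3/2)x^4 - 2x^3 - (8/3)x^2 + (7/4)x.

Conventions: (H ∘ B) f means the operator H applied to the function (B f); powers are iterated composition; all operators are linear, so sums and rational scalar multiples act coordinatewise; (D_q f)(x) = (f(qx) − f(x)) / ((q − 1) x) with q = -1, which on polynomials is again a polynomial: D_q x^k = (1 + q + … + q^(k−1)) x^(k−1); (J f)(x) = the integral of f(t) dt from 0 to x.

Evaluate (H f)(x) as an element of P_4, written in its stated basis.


J f = -(3/10)x^5 - (1/2)x^4 - (8/9)x^3 + (7/8)x^2
D_q J f = -(3/10)x^4 - (8/9)x^2
J (D_q ∘ J) f = -(3/50)x^5 - (8/27)x^3
D_q J (D_q ∘ J) f = -(3/50)x^4 - (8/27)x^2

g(x) = -(3/50)x^4 - (8/27)x^2


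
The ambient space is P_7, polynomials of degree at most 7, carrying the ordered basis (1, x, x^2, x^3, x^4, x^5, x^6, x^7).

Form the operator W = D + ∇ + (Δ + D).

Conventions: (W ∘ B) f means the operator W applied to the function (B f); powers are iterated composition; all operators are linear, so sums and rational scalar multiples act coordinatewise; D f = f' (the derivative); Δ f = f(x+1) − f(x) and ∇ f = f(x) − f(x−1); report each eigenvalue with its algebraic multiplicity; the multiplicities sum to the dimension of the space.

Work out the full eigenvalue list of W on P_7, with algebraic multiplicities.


λ = 0 (multiplicity 8)

image of 1: 0
image of x: 4
image of x^2: 8x
image of x^3: 12x^2 + 2
image of x^4: 16x^3 + 8x
image of x^5: 20x^4 + 20x^2 + 2
image of x^6: 24x^5 + 40x^3 + 12x
image of x^7: 28x^6 + 70x^4 + 42x^2 + 2
the matrix is upper triangular; its diagonal is (0, 0, 0, 0, 0, 0, 0, 0)
for a triangular matrix the eigenvalues are the diagonal entries, with algebraic multiplicity their repetition count


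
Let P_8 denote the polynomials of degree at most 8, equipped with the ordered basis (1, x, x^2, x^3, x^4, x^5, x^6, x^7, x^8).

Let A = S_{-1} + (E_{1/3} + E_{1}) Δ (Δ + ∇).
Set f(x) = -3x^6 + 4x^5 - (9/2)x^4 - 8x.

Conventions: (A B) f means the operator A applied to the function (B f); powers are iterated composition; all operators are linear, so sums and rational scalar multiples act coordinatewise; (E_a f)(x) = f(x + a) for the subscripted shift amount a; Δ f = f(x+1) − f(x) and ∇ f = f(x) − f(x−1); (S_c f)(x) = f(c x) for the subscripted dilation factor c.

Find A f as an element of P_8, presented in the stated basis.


the image equals g(x) = -3x^6 - 4x^5 - (729/2)x^4 - 1360x^3 - 3176x^2 - (10888/3)x - 47744/27

S_{-1} f = -3x^6 - 4x^5 - (9/2)x^4 + 8x
Δ f = -18x^5 - 25x^4 - 38x^3 - 32x^2 - 16x - 23/2
∇ f = -18x^5 + 65x^4 - 118x^3 + 112x^2 - 56x + 7/2
(Δ + ∇) f = -36x^5 + 40x^4 - 156x^3 + 80x^2 - 72x - 8
Δ (Δ + ∇) f = -180x^4 - 200x^3 - 588x^2 - 328x - 144
E_{1/3} Δ (Δ + ∇) f = -180x^4 - 440x^3 - 908x^2 - (2440/3)x - 8864/27
E_{1} Δ (Δ + ∇) f = -180x^4 - 920x^3 - 2268x^2 - 2824x - 1440
(E_{1/3} + E_{1}) Δ (Δ + ∇) f = -360x^4 - 1360x^3 - 3176x^2 - (10912/3)x - 47744/27
(S_{-1} + (E_{1/3} + E_{1}) Δ (Δ + ∇)) f = -3x^6 - 4x^5 - (729/2)x^4 - 1360x^3 - 3176x^2 - (10888/3)x - 47744/27


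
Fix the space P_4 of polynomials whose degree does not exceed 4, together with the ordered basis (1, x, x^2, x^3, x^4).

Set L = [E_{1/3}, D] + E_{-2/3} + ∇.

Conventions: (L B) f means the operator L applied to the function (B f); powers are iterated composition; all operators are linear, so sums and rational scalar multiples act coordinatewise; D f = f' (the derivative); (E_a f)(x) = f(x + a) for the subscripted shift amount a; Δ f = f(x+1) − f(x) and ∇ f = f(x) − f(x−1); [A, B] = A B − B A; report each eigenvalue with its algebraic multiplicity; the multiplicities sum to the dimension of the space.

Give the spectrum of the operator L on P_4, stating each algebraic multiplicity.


image of 1: 1
image of x: x + 1/3
image of x^2: x^2 + (2/3)x - 5/9
image of x^3: x^3 + x^2 - (5/3)x + 19/27
image of x^4: x^4 + (4/3)x^3 - (10/3)x^2 + (76/27)x - 65/81
the matrix is upper triangular; its diagonal is (1, 1, 1, 1, 1)
for a triangular matrix the eigenvalues are the diagonal entries, with algebraic multiplicity their repetition count

λ = 1 (multiplicity 5)


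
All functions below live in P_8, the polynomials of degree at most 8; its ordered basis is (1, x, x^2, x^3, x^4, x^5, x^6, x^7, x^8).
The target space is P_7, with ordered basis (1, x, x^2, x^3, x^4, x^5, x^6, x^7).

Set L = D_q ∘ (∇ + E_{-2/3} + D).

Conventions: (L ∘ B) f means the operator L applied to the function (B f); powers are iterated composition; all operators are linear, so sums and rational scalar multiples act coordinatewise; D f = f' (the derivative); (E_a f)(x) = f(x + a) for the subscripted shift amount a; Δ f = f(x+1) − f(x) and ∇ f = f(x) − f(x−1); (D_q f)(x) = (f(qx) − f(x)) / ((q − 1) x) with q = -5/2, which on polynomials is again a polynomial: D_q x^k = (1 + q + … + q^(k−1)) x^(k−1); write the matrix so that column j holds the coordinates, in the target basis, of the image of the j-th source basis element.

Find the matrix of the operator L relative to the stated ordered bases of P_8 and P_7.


image of 1: 0
image of x: 1
image of x^2: -(3/2)x + 8/3
image of x^3: (19/4)x^2 - 6x - 5/3
image of x^4: -(87/8)x^3 + (76/3)x^2 + 5x + 76/27
image of x^5: (451/16)x^4 - (145/2)x^3 - (475/18)x^2 - (95/9)x - 325/81
image of x^6: -(2223/32)x^5 + (451/2)x^4 + (725/8)x^3 + (1805/27)x^2 + (325/18)x + 422/81
image of x^7: (11179/64)x^6 - (5187/8)x^5 - (15785/48)x^4 - (19285/72)x^3 - (43225/324)x^2 - (1477/54)x - 4655/729
image of x^8: -(55767/128)x^7 + (11179/6)x^6 + (8645/8)x^5 + (59983/54)x^4 + (65975/108)x^3 + (56126/243)x^2 + (9310/243)x + 16472/2187
each image's coordinates form column j of the matrix

the matrix is [[0, 1, 8/3, -5/3, 76/27, -325/81, 422/81, -4655/729, 16472/2187]; [0, 0, -3/2, -6, 5, -95/9, 325/18, -1477/54, 9310/243]; [0, 0, 0, 19/4, 76/3, -475/18, 1805/27, -43225/324, 56126/243]; [0, 0, 0, 0, -87/8, -145/2, 725/8, -19285/72, 65975/108]; [0, 0, 0, 0, 0, 451/16, 451/2, -15785/48, 59983/54]; [0, 0, 0, 0, 0, 0, -2223/32, -5187/8, 8645/8]; [0, 0, 0, 0, 0, 0, 0, 11179/64, 11179/6]; [0, 0, 0, 0, 0, 0, 0, 0, -55767/128]] (rows listed top to bottom)
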